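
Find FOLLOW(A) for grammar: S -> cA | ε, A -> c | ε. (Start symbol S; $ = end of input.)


$ ∈ FOLLOW(S). For each A -> αBβ: add FIRST(β)\{ε} to FOLLOW(B); if β nullable, add FOLLOW(A).
FOLLOW(A) = {$}


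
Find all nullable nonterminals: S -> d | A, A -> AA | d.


A nonterminal is nullable iff some alternative derives ε (directly, or every symbol in it is nullable)
Nullable: {}


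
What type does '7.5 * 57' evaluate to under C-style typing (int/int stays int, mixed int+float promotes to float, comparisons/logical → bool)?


Operand types: float * int
Rule: mixed int/float promotes to float; int/int stays int
Result type: float


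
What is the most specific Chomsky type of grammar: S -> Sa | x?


Left-linear: every RHS is a terminal or one nonterminal followed by a terminal
Classification: Type 3 (Regular)


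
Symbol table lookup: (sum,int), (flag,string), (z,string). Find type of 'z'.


Lookup 'z' → type string


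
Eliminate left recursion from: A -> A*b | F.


Left-recursive alternatives: A*b; non-recursive: F
Introduce A': A -> FA', A' -> *bA' | ε


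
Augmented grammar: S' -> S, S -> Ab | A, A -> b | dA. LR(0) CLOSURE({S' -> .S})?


Start: S' -> .S
For each item with dot before a nonterminal B, add B -> .γ for every B-production
Closure: [S' -> .S, S -> .Ab, S -> .A, A -> .b, A -> .dA]


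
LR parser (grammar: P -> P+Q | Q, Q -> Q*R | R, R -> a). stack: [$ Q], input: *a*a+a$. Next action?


shift '*' to continue Q -> Q*R
Action: shift


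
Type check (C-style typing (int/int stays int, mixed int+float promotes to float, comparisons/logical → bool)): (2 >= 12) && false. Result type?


Operand types: bool && bool
Rule: logical operators take bool operands and yield bool
Result type: bool


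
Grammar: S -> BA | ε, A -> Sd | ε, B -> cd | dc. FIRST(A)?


Per alternative of A: FIRST(Sd) = {c, d}; FIRST(ε) = {ε}
FIRST(A) = {c, d, ε}


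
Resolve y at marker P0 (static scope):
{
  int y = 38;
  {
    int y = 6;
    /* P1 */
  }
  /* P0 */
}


y declared in the same block as P0
y = 38


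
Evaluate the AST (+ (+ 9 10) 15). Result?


Evaluate inner: (+ 9 10) = 19
Evaluate root: (+ 19 15) = 34
Result: 34


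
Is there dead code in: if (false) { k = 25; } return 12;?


condition is constant false, so the whole block is unreachable
Dead: 'if (false) { k = 25; }'


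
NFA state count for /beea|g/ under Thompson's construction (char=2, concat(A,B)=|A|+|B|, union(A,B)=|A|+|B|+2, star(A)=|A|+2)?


Syntax tree has 5 char leaf(s), 1 union(s), 0 star(s)
chars contribute 5×2 = 10; each union adds +2; each star adds +2
Total: 10 + 2 + 0 = 12 states


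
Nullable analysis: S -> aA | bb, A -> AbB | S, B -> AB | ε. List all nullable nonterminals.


A nonterminal is nullable iff some alternative derives ε (directly, or every symbol in it is nullable)
Nullable: {B}


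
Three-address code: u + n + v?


Break into single-operator statements:
t1 = u + n
t2 = t1 + v


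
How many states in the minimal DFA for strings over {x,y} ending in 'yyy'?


Track the longest suffix of input matching a prefix of 'yyy': 4 classes (prefixes of length 0..3)
Minimal DFA: 4 states


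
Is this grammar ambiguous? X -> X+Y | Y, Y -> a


precedence layered via separate nonterminal Y: deterministic
Unambiguous


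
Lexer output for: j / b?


Scan left to right, longest-match per lexeme
Tokens: ID(j), OP(/), ID(b)


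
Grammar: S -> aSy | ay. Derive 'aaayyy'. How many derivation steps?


Derivation: S => aSy => aaSyy => aaayyy
Steps: 3


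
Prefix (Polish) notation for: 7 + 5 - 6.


left-to-right (same/higher precedence on left): tree is (- (+ 7 5) 6)
Prefix: - + 7 5 6


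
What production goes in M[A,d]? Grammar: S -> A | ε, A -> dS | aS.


For [A, d]: 'd' ∈ FIRST(dS)
Entry: A -> dS


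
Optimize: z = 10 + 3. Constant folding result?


10 + 3 = 13 at compile time
Optimized: z = 13


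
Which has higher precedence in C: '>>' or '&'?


'>>' is shift (level 8); '&' is bitwise AND (level 5)
Higher level binds tighter
'>>' has higher precedence than '&'


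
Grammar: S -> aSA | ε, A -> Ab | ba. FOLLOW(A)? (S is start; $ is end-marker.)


$ ∈ FOLLOW(S). For each A -> αBβ: add FIRST(β)\{ε} to FOLLOW(B); if β nullable, add FOLLOW(A).
FOLLOW(A) = {$, b}


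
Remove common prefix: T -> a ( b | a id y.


Common prefix: 'a'
Factored: T -> a T', T' -> ( b | id y


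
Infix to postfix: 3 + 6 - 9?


Left to right (same or higher precedence on left)
Postfix: 3 6 + 9 -


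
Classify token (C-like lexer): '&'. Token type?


Pattern: operator symbol
Type: OPERATOR


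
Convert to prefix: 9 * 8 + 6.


left-to-right (same/higher precedence on left): tree is (+ (* 9 8) 6)
Prefix: + * 9 8 6


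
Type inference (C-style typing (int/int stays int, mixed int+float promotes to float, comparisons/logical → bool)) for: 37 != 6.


Operand types: int != int
Rule: comparison yields bool
Result type: bool


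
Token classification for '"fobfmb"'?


Pattern: double-quoted sequence
Type: STRING_LITERAL


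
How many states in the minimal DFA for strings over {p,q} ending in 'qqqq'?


Track the longest suffix of input matching a prefix of 'qqqq': 5 classes (prefixes of length 0..4)
Minimal DFA: 5 states


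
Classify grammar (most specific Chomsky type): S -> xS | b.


Right-linear: every RHS is a terminal or a terminal followed by one nonterminal
Classification: Type 3 (Regular)


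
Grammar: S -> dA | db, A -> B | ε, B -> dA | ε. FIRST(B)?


Per alternative of B: FIRST(dA) = {d}; FIRST(ε) = {ε}
FIRST(B) = {d, ε}


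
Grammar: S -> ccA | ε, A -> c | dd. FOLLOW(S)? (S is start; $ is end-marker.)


$ ∈ FOLLOW(S). For each A -> αBβ: add FIRST(β)\{ε} to FOLLOW(B); if β nullable, add FOLLOW(A).
FOLLOW(S) = {$}


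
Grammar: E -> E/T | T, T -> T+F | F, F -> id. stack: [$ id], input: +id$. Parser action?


'id' on top is the handle for F -> id
Action: reduce (F -> id)


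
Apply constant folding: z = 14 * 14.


14 * 14 = 196 at compile time
Optimized: z = 196


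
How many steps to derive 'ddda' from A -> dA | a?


Derivation: A => dA => ddA => dddA => ddda
Steps: 4


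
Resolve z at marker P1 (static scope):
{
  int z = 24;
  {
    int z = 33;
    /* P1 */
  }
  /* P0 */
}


z declared in the same block as P1
z = 33


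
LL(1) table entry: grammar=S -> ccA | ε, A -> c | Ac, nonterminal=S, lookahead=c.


For [S, c]: 'c' ∈ FIRST(ccA)
Entry: S -> ccA


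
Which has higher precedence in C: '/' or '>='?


'/' is multiplicative (level 10); '>=' is relational (level 7)
Higher level binds tighter
'/' has higher precedence than '>='


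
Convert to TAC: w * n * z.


Break into single-operator statements:
t1 = w * n
t2 = t1 * z


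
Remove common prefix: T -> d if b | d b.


Common prefix: 'd'
Factored: T -> d T', T' -> if b | b


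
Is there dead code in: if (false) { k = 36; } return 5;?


condition is constant false, so the whole block is unreachable
Dead: 'if (false) { k = 36; }'


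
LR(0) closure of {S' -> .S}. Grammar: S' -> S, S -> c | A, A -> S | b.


Start: S' -> .S
For each item with dot before a nonterminal B, add B -> .γ for every B-production
Closure: [S' -> .S, S -> .c, S -> .A, A -> .S, A -> .b]


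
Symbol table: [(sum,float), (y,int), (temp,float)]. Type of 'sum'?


Lookup 'sum' → type float


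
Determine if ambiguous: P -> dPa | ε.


balanced d^n…a^n: each string has a unique parse
Unambiguous


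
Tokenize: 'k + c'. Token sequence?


Scan left to right, longest-match per lexeme
Tokens: ID(k), OP(+), ID(c)


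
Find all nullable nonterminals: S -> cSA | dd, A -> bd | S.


A nonterminal is nullable iff some alternative derives ε (directly, or every symbol in it is nullable)
Nullable: {}


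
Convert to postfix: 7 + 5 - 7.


Left to right (same or higher precedence on left)
Postfix: 7 5 + 7 -


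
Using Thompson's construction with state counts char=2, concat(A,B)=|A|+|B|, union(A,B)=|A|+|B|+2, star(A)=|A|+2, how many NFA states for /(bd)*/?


Syntax tree has 2 char leaf(s), 0 union(s), 1 star(s)
chars contribute 2×2 = 4; each union adds +2; each star adds +2
Total: 4 + 0 + 2 = 6 states


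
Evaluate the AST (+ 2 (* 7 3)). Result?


Evaluate inner: (* 7 3) = 21
Evaluate root: (+ 2 21) = 23
Result: 23


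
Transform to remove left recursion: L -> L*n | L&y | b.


Left-recursive alternatives: L*n, L&y; non-recursive: b
Introduce L': L -> bL', L' -> *nL' | &yL' | ε


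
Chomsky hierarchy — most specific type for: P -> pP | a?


Right-linear: every RHS is a terminal or a terminal followed by one nonterminal
Classification: Type 3 (Regular)


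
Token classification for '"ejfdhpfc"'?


Pattern: double-quoted sequence
Type: STRING_LITERAL


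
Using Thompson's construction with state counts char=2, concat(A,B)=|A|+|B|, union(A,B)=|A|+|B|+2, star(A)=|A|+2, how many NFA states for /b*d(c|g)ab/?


Syntax tree has 6 char leaf(s), 1 union(s), 1 star(s)
chars contribute 6×2 = 12; each union adds +2; each star adds +2
Total: 12 + 2 + 2 = 16 states


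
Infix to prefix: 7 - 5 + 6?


left-to-right (same/higher precedence on left): tree is (+ (- 7 5) 6)
Prefix: + - 7 5 6


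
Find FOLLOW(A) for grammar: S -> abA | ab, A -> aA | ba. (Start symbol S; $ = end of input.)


$ ∈ FOLLOW(S). For each A -> αBβ: add FIRST(β)\{ε} to FOLLOW(B); if β nullable, add FOLLOW(A).
FOLLOW(A) = {$}


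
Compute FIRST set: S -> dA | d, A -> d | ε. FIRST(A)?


Per alternative of A: FIRST(d) = {d}; FIRST(ε) = {ε}
FIRST(A) = {d, ε}


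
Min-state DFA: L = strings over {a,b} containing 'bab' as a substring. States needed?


KMP-style automaton: 3 progress states + 1 absorbing accept = 4
Minimal DFA: 4 states


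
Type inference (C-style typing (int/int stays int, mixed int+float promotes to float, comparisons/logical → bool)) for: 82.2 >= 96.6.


Operand types: float >= float
Rule: comparison yields bool
Result type: bool


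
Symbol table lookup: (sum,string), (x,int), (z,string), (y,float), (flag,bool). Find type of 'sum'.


Lookup 'sum' → type string


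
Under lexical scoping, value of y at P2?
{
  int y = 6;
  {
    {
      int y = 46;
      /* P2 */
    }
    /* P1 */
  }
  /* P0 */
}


y declared in the same block as P2
y = 46


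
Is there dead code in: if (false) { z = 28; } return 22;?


condition is constant false, so the whole block is unreachable
Dead: 'if (false) { z = 28; }'


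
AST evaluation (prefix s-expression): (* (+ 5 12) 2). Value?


Evaluate inner: (+ 5 12) = 17
Evaluate root: (* 17 2) = 34
Result: 34


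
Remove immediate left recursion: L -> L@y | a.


Left-recursive alternatives: L@y; non-recursive: a
Introduce L': L -> aL', L' -> @yL' | ε


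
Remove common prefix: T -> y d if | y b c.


Common prefix: 'y'
Factored: T -> y T', T' -> d if | b c


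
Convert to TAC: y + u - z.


Break into single-operator statements:
t1 = y + u
t2 = t1 - z


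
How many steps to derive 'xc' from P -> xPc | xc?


Derivation: P => xc
Steps: 1


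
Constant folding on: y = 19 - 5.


19 - 5 = 14 at compile time
Optimized: y = 14


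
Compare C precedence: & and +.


'+' is additive (level 9); '&' is bitwise AND (level 5)
Higher level binds tighter
'+' has higher precedence than '&'


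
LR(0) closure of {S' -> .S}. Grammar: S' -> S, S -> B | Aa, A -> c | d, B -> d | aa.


Start: S' -> .S
For each item with dot before a nonterminal B, add B -> .γ for every B-production
Closure: [S' -> .S, S -> .B, S -> .Aa, B -> .d, B -> .aa, A -> .c, A -> .d]


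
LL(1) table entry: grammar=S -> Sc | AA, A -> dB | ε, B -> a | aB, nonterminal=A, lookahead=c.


For [A, c]: ε is nullable and 'c' ∈ FOLLOW(A)
Entry: A -> ε


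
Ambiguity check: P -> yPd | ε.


balanced y^n…d^n: each string has a unique parse
Unambiguous


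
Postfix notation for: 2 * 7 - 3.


Left to right (same or higher precedence on left)
Postfix: 2 7 * 3 -


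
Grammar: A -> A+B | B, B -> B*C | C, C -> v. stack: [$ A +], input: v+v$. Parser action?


no handle ('A+' is not any RHS); shift 'v'
Action: shift


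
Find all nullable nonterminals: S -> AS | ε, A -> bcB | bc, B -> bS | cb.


A nonterminal is nullable iff some alternative derives ε (directly, or every symbol in it is nullable)
Nullable: {S}


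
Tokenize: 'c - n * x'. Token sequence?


Scan left to right, longest-match per lexeme
Tokens: ID(c), OP(-), ID(n), OP(*), ID(x)


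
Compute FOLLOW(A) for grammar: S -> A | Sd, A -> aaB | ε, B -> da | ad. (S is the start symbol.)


$ ∈ FOLLOW(S). For each A -> αBβ: add FIRST(β)\{ε} to FOLLOW(B); if β nullable, add FOLLOW(A).
FOLLOW(A) = {$, d}


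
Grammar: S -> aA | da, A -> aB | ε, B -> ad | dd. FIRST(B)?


Per alternative of B: FIRST(ad) = {a}; FIRST(dd) = {d}
FIRST(B) = {a, d}


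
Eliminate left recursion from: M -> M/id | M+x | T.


Left-recursive alternatives: M/id, M+x; non-recursive: T
Introduce M': M -> TM', M' -> /idM' | +xM' | ε


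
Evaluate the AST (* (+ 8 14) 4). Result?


Evaluate inner: (+ 8 14) = 22
Evaluate root: (* 22 4) = 88
Result: 88


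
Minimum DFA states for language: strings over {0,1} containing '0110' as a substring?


KMP-style automaton: 4 progress states + 1 absorbing accept = 5
Minimal DFA: 5 states


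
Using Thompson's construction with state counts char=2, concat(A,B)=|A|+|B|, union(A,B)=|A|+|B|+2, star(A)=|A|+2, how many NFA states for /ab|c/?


Syntax tree has 3 char leaf(s), 1 union(s), 0 star(s)
chars contribute 3×2 = 6; each union adds +2; each star adds +2
Total: 6 + 2 + 0 = 8 states


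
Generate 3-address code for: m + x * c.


Break into single-operator statements:
t1 = x * c
t2 = m + t1


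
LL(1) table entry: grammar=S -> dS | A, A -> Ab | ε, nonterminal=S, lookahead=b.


For [S, b]: 'b' ∈ FIRST(A)
Entry: S -> A


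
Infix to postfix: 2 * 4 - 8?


Left to right (same or higher precedence on left)
Postfix: 2 4 * 8 -


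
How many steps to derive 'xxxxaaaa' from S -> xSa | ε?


Derivation: S => xSa => xxSaa => xxxSaaa => xxxxSaaaa => xxxxaaaa
Steps: 5


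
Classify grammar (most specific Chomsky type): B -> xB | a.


Right-linear: every RHS is a terminal or a terminal followed by one nonterminal
Classification: Type 3 (Regular)


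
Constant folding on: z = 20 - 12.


20 - 12 = 8 at compile time
Optimized: z = 8


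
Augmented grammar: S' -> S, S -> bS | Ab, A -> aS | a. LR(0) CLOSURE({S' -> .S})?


Start: S' -> .S
For each item with dot before a nonterminal B, add B -> .γ for every B-production
Closure: [S' -> .S, S -> .bS, S -> .Ab, A -> .aS, A -> .a]


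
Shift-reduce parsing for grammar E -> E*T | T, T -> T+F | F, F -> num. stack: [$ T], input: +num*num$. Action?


shift '+' to continue T -> T+F
Action: shift


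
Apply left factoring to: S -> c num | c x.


Common prefix: 'c'
Factored: S -> c S', S' -> num | x


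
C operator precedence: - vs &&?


'-' is additive (level 9); '&&' is logical AND (level 2)
Higher level binds tighter
'-' has higher precedence than '&&'


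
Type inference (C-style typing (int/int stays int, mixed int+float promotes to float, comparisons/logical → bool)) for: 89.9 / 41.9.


Operand types: float / float
Rule: mixed int/float promotes to float; int/int stays int
Result type: float


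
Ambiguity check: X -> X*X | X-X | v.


'v*v-v' has two parse trees (no precedence encoded between * and -)
Ambiguous


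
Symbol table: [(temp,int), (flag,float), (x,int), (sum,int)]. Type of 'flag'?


Lookup 'flag' → type float


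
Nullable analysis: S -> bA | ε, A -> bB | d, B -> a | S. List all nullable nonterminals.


A nonterminal is nullable iff some alternative derives ε (directly, or every symbol in it is nullable)
Nullable: {B, S}


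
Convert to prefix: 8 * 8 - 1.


left-to-right (same/higher precedence on left): tree is (- (* 8 8) 1)
Prefix: - * 8 8 1


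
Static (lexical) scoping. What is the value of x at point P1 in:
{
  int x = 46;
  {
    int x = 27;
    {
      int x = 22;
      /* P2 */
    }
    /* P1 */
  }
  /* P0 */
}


x declared in the same block as P1
x = 27


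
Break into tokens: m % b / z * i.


Scan left to right, longest-match per lexeme
Tokens: ID(m), OP(%), ID(b), OP(/), ID(z), OP(*), ID(i)


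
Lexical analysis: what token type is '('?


Pattern: delimiter/punctuation
Type: PUNCTUATION


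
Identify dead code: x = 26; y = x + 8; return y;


x is read by y's definition; y is returned
No dead code


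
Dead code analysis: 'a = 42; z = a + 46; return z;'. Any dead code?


a is read by z's definition; z is returned
No dead code


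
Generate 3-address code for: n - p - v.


Break into single-operator statements:
t1 = n - p
t2 = t1 - v


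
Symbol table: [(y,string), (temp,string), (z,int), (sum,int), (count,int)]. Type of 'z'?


Lookup 'z' → type int


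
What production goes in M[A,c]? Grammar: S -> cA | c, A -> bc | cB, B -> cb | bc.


For [A, c]: 'c' ∈ FIRST(cB)
Entry: A -> cB


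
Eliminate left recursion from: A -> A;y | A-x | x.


Left-recursive alternatives: A;y, A-x; non-recursive: x
Introduce A': A -> xA', A' -> ;yA' | -xA' | ε


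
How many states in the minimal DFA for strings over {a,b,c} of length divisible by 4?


Track length mod 4: states 0..3, accept at 0
Minimal DFA: 4 states


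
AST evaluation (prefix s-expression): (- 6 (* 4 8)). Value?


Evaluate inner: (* 4 8) = 32
Evaluate root: (- 6 32) = -26
Result: -26


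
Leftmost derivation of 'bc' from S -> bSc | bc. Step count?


Derivation: S => bc
Steps: 1


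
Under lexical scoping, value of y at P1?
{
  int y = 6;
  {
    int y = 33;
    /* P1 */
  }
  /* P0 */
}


y declared in the same block as P1
y = 33


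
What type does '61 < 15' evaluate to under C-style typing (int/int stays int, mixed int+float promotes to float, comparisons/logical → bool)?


Operand types: int < int
Rule: comparison yields bool
Result type: bool


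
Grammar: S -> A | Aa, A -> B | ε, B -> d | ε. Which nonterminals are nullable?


A nonterminal is nullable iff some alternative derives ε (directly, or every symbol in it is nullable)
Nullable: {A, B, S}


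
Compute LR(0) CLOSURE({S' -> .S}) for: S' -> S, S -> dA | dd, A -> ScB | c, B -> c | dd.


Start: S' -> .S
For each item with dot before a nonterminal B, add B -> .γ for every B-production
Closure: [S' -> .S, S -> .dA, S -> .dd]


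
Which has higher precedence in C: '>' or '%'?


'%' is multiplicative (level 10); '>' is relational (level 7)
Higher level binds tighter
'%' has higher precedence than '>'


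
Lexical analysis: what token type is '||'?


Pattern: operator symbol
Type: OPERATOR


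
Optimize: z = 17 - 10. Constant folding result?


17 - 10 = 7 at compile time
Optimized: z = 7


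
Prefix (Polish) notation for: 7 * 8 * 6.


left-to-right (same/higher precedence on left): tree is (* (* 7 8) 6)
Prefix: * * 7 8 6


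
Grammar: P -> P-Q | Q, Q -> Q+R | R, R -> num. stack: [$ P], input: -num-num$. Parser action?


shift '-' to continue P -> P-Q
Action: shift


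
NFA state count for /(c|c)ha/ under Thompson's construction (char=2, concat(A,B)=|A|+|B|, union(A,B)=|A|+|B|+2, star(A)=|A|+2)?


Syntax tree has 4 char leaf(s), 1 union(s), 0 star(s)
chars contribute 4×2 = 8; each union adds +2; each star adds +2
Total: 8 + 2 + 0 = 10 states


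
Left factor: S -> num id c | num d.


Common prefix: 'num'
Factored: S -> num S', S' -> id c | d


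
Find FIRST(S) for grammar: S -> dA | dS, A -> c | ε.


Per alternative of S: FIRST(dA) = {d}; FIRST(dS) = {d}
FIRST(S) = {d}


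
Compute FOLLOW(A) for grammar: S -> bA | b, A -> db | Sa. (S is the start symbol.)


$ ∈ FOLLOW(S). For each A -> αBβ: add FIRST(β)\{ε} to FOLLOW(B); if β nullable, add FOLLOW(A).
FOLLOW(A) = {$, a}


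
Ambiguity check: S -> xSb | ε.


balanced x^n…b^n: each string has a unique parse
Unambiguous


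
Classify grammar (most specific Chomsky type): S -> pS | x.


Right-linear: every RHS is a terminal or a terminal followed by one nonterminal
Classification: Type 3 (Regular)


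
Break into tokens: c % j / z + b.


Scan left to right, longest-match per lexeme
Tokens: ID(c), OP(%), ID(j), OP(/), ID(z), OP(+), ID(b)


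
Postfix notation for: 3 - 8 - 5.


Left to right (same or higher precedence on left)
Postfix: 3 8 - 5 -


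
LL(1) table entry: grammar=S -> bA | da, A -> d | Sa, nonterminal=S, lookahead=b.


For [S, b]: 'b' ∈ FIRST(bA)
Entry: S -> bA


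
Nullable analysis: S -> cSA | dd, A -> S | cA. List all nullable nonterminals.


A nonterminal is nullable iff some alternative derives ε (directly, or every symbol in it is nullable)
Nullable: {}


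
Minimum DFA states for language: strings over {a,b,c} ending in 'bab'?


Track the longest suffix of input matching a prefix of 'bab': 4 classes (prefixes of length 0..3)
Minimal DFA: 4 states


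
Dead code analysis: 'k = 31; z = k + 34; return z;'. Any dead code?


k is read by z's definition; z is returned
No dead code


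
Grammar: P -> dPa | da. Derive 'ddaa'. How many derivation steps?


Derivation: P => dPa => ddaa
Steps: 2


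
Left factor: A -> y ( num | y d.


Common prefix: 'y'
Factored: A -> y A', A' -> ( num | d


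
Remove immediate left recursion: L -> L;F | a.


Left-recursive alternatives: L;F; non-recursive: a
Introduce L': L -> aL', L' -> ;FL' | ε


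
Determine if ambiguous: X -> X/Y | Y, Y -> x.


precedence layered via separate nonterminal Y: deterministic
Unambiguous


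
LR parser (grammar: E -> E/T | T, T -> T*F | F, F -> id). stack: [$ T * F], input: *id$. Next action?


handle 'T*F' on top
Action: reduce (T -> T*F)


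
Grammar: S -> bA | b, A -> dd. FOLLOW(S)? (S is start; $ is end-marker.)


$ ∈ FOLLOW(S). For each A -> αBβ: add FIRST(β)\{ε} to FOLLOW(B); if β nullable, add FOLLOW(A).
FOLLOW(S) = {$}


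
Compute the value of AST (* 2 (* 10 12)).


Evaluate inner: (* 10 12) = 120
Evaluate root: (* 2 120) = 240
Result: 240


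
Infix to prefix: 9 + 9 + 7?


left-to-right (same/higher precedence on left): tree is (+ (+ 9 9) 7)
Prefix: + + 9 9 7


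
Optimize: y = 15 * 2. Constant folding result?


15 * 2 = 30 at compile time
Optimized: y = 30


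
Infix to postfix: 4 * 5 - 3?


Left to right (same or higher precedence on left)
Postfix: 4 5 * 3 -


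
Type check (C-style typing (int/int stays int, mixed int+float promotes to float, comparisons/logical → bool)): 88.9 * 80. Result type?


Operand types: float * int
Rule: mixed int/float promotes to float; int/int stays int
Result type: float


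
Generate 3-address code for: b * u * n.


Break into single-operator statements:
t1 = b * u
t2 = t1 * n


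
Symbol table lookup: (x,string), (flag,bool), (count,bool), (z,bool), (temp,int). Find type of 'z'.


Lookup 'z' → type bool


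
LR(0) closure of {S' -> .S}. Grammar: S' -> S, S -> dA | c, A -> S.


Start: S' -> .S
For each item with dot before a nonterminal B, add B -> .γ for every B-production
Closure: [S' -> .S, S -> .dA, S -> .c]


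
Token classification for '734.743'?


Pattern: digits with a decimal point
Type: FLOAT_LITERAL


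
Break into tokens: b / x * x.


Scan left to right, longest-match per lexeme
Tokens: ID(b), OP(/), ID(x), OP(*), ID(x)


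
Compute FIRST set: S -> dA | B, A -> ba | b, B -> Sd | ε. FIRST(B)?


Per alternative of B: FIRST(Sd) = {d}; FIRST(ε) = {ε}
FIRST(B) = {d, ε}


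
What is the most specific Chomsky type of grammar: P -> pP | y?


Right-linear: every RHS is a terminal or a terminal followed by one nonterminal
Classification: Type 3 (Regular)


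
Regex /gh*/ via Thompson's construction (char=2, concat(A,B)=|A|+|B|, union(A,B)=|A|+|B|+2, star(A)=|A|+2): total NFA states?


Syntax tree has 2 char leaf(s), 0 union(s), 1 star(s)
chars contribute 2×2 = 4; each union adds +2; each star adds +2
Total: 4 + 0 + 2 = 6 states


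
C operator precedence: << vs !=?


'<<' is shift (level 8); '!=' is equality (level 6)
Higher level binds tighter
'<<' has higher precedence than '!='


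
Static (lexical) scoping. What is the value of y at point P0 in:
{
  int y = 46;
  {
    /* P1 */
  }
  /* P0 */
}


y declared in the same block as P0
y = 46


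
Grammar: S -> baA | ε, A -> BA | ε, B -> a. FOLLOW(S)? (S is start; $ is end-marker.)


$ ∈ FOLLOW(S). For each A -> αBβ: add FIRST(β)\{ε} to FOLLOW(B); if β nullable, add FOLLOW(A).
FOLLOW(S) = {$}


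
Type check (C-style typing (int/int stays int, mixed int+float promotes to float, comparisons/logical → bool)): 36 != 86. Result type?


Operand types: int != int
Rule: comparison yields bool
Result type: bool


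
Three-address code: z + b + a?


Break into single-operator statements:
t1 = z + b
t2 = t1 + a


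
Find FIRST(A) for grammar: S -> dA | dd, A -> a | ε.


Per alternative of A: FIRST(a) = {a}; FIRST(ε) = {ε}
FIRST(A) = {a, ε}


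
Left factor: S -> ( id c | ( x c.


Common prefix: '('
Factored: S -> ( S', S' -> id c | x c


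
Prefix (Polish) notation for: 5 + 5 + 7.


left-to-right (same/higher precedence on left): tree is (+ (+ 5 5) 7)
Prefix: + + 5 5 7


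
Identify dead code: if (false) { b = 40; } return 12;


condition is constant false, so the whole block is unreachable
Dead: 'if (false) { b = 40; }'


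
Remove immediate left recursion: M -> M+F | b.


Left-recursive alternatives: M+F; non-recursive: b
Introduce M': M -> bM', M' -> +FM' | ε


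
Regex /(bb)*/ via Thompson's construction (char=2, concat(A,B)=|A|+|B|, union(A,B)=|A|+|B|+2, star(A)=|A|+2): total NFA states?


Syntax tree has 2 char leaf(s), 0 union(s), 1 star(s)
chars contribute 2×2 = 4; each union adds +2; each star adds +2
Total: 4 + 0 + 2 = 6 states


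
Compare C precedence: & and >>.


'>>' is shift (level 8); '&' is bitwise AND (level 5)
Higher level binds tighter
'>>' has higher precedence than '&'


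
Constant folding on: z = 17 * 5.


17 * 5 = 85 at compile time
Optimized: z = 85


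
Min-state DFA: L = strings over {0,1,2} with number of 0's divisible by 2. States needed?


Track (count of 0) mod 2: states 0..1, accept at 0
Minimal DFA: 2 states


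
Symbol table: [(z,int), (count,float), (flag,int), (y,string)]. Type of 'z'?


Lookup 'z' → type int


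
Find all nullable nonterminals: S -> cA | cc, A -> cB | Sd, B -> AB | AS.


A nonterminal is nullable iff some alternative derives ε (directly, or every symbol in it is nullable)
Nullable: {}


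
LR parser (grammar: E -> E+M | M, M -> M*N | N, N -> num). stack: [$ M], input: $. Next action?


lookahead ∉ {*} so M won't extend; reduce E -> M
Action: reduce (E -> M)


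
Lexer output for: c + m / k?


Scan left to right, longest-match per lexeme
Tokens: ID(c), OP(+), ID(m), OP(/), ID(k)


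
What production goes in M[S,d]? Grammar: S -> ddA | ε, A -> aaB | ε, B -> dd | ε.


For [S, d]: 'd' ∈ FIRST(ddA)
Entry: S -> ddA


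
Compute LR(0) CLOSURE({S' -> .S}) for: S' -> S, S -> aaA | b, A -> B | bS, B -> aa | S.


Start: S' -> .S
For each item with dot before a nonterminal B, add B -> .γ for every B-production
Closure: [S' -> .S, S -> .aaA, S -> .b]


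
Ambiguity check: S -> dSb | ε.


balanced d^n…b^n: each string has a unique parse
Unambiguous


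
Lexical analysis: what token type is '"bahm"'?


Pattern: double-quoted sequence
Type: STRING_LITERAL


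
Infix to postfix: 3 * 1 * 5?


Left to right (same or higher precedence on left)
Postfix: 3 1 * 5 *


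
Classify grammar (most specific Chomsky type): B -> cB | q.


Right-linear: every RHS is a terminal or a terminal followed by one nonterminal
Classification: Type 3 (Regular)


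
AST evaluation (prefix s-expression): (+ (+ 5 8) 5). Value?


Evaluate inner: (+ 5 8) = 13
Evaluate root: (+ 13 5) = 18
Result: 18


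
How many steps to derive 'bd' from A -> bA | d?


Derivation: A => bA => bd
Steps: 2


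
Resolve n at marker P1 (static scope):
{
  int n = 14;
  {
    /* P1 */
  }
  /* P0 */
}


P1's block does not declare n; resolves to the enclosing declaration at depth 0
n = 14


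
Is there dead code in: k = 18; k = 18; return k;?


first assignment to k is overwritten before any read
Dead: 'k = 18'


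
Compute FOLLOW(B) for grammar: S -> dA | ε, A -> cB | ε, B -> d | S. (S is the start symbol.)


$ ∈ FOLLOW(S). For each A -> αBβ: add FIRST(β)\{ε} to FOLLOW(B); if β nullable, add FOLLOW(A).
FOLLOW(B) = {$}


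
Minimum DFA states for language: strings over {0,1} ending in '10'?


Track the longest suffix of input matching a prefix of '10': 3 classes (prefixes of length 0..2)
Minimal DFA: 3 states


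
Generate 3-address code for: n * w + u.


Break into single-operator statements:
t1 = n * w
t2 = t1 + u


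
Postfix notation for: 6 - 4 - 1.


Left to right (same or higher precedence on left)
Postfix: 6 4 - 1 -


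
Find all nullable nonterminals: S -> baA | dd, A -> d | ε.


A nonterminal is nullable iff some alternative derives ε (directly, or every symbol in it is nullable)
Nullable: {A}


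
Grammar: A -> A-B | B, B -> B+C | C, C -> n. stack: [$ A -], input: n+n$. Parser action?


no handle ('A-' is not any RHS); shift 'n'
Action: shift


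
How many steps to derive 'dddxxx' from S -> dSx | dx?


Derivation: S => dSx => ddSxx => dddxxx
Steps: 3


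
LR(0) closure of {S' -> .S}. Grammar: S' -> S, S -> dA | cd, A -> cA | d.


Start: S' -> .S
For each item with dot before a nonterminal B, add B -> .γ for every B-production
Closure: [S' -> .S, S -> .dA, S -> .cd]


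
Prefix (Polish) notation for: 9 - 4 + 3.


left-to-right (same/higher precedence on left): tree is (+ (- 9 4) 3)
Prefix: + - 9 4 3


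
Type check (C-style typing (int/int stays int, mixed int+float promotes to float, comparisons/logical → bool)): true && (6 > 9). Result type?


Operand types: bool && bool
Rule: logical operators take bool operands and yield bool
Result type: bool


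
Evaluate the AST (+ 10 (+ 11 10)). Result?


Evaluate inner: (+ 11 10) = 21
Evaluate root: (+ 10 21) = 31
Result: 31


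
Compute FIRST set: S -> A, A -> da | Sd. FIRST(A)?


Per alternative of A: FIRST(da) = {d}; FIRST(Sd) = {d}
FIRST(A) = {d}


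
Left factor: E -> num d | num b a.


Common prefix: 'num'
Factored: E -> num E', E' -> d | b a


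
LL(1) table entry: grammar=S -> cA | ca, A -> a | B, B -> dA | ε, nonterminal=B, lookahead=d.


For [B, d]: 'd' ∈ FIRST(dA)
Entry: B -> dA


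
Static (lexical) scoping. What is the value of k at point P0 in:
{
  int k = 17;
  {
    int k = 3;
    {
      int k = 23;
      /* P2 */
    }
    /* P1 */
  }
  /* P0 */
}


k declared in the same block as P0
k = 17


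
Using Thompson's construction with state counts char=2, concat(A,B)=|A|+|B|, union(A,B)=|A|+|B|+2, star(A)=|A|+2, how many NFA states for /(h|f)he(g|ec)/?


Syntax tree has 7 char leaf(s), 2 union(s), 0 star(s)
chars contribute 7×2 = 14; each union adds +2; each star adds +2
Total: 14 + 4 + 0 = 18 states


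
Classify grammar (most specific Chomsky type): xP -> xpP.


LHS has context (more than one symbol) and |LHS| ≤ |RHS|
Classification: Type 1 (Context-Sensitive)


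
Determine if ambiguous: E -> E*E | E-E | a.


'a*a-a' has two parse trees (no precedence encoded between * and -)
Ambiguous


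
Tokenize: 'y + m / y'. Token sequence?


Scan left to right, longest-match per lexeme
Tokens: ID(y), OP(+), ID(m), OP(/), ID(y)


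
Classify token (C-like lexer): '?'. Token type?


Pattern: operator symbol
Type: OPERATOR


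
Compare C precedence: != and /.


'/' is multiplicative (level 10); '!=' is equality (level 6)
Higher level binds tighter
'/' has higher precedence than '!='


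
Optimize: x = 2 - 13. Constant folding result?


2 - 13 = -11 at compile time
Optimized: x = -11


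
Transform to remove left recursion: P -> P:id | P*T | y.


Left-recursive alternatives: P:id, P*T; non-recursive: y
Introduce P': P -> yP', P' -> :idP' | *TP' | ε


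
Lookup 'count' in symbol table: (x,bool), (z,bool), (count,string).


Lookup 'count' → type string


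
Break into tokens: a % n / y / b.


Scan left to right, longest-match per lexeme
Tokens: ID(a), OP(%), ID(n), OP(/), ID(y), OP(/), ID(b)


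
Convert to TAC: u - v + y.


Break into single-operator statements:
t1 = u - v
t2 = t1 + y


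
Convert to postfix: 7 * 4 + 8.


Left to right (same or higher precedence on left)
Postfix: 7 4 * 8 +


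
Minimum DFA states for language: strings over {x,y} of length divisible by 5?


Track length mod 5: states 0..4, accept at 0
Minimal DFA: 5 states


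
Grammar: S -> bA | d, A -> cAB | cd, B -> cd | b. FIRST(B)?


Per alternative of B: FIRST(cd) = {c}; FIRST(b) = {b}
FIRST(B) = {b, c}


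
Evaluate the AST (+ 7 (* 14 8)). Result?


Evaluate inner: (* 14 8) = 112
Evaluate root: (+ 7 112) = 119
Result: 119


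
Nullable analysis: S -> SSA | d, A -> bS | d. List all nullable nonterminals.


A nonterminal is nullable iff some alternative derives ε (directly, or every symbol in it is nullable)
Nullable: {}


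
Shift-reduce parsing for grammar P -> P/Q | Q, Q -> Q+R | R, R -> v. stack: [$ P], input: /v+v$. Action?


shift '/' to continue P -> P/Q
Action: shift


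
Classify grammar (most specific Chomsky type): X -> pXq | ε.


Single nonterminal LHS, but p^n q^n is not regular
Classification: Type 2 (Context-Free)


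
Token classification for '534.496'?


Pattern: digits with a decimal point
Type: FLOAT_LITERAL


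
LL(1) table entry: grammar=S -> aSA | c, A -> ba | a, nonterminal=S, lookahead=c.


For [S, c]: 'c' ∈ FIRST(c)
Entry: S -> c


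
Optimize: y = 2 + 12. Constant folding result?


2 + 12 = 14 at compile time
Optimized: y = 14


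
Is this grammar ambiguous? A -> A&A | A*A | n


'n&n*n' has two parse trees (no precedence encoded between & and *)
Ambiguous


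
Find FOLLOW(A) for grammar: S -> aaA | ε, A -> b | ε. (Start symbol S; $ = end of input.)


$ ∈ FOLLOW(S). For each A -> αBβ: add FIRST(β)\{ε} to FOLLOW(B); if β nullable, add FOLLOW(A).
FOLLOW(A) = {$}


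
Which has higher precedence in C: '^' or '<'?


'<' is relational (level 7); '^' is bitwise XOR (level 4)
Higher level binds tighter
'<' has higher precedence than '^'


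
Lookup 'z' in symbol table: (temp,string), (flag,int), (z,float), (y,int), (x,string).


Lookup 'z' → type float


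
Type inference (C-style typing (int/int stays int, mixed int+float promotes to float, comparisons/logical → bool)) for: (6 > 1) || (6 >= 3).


Operand types: bool || bool
Rule: logical operators take bool operands and yield bool
Result type: bool


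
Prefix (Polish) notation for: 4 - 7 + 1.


left-to-right (same/higher precedence on left): tree is (+ (- 4 7) 1)
Prefix: + - 4 7 1


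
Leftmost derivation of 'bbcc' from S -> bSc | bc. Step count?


Derivation: S => bSc => bbcc
Steps: 2


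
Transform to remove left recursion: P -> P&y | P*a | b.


Left-recursive alternatives: P&y, P*a; non-recursive: b
Introduce P': P -> bP', P' -> &yP' | *aP' | ε


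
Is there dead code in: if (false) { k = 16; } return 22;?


condition is constant false, so the whole block is unreachable
Dead: 'if (false) { k = 16; }'


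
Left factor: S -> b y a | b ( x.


Common prefix: 'b'
Factored: S -> b S', S' -> y a | ( x


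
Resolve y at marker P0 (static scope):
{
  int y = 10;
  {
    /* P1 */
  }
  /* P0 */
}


y declared in the same block as P0
y = 10


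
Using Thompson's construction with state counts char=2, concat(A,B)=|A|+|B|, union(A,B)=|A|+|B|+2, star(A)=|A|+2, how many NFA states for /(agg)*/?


Syntax tree has 3 char leaf(s), 0 union(s), 1 star(s)
chars contribute 3×2 = 6; each union adds +2; each star adds +2
Total: 6 + 0 + 2 = 8 states


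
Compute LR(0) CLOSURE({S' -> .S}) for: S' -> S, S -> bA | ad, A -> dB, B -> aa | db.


Start: S' -> .S
For each item with dot before a nonterminal B, add B -> .γ for every B-production
Closure: [S' -> .S, S -> .bA, S -> .ad]


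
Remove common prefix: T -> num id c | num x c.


Common prefix: 'num'
Factored: T -> num T', T' -> id c | x c


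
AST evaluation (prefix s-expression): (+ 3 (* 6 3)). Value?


Evaluate inner: (* 6 3) = 18
Evaluate root: (+ 3 18) = 21
Result: 21


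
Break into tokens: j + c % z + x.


Scan left to right, longest-match per lexeme
Tokens: ID(j), OP(+), ID(c), OP(%), ID(z), OP(+), ID(x)


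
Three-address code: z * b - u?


Break into single-operator statements:
t1 = z * b
t2 = t1 - u


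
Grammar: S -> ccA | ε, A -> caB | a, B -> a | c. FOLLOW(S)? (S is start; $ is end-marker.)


$ ∈ FOLLOW(S). For each A -> αBβ: add FIRST(β)\{ε} to FOLLOW(B); if β nullable, add FOLLOW(A).
FOLLOW(S) = {$}


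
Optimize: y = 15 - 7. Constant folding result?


15 - 7 = 8 at compile time
Optimized: y = 8


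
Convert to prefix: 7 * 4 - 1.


left-to-right (same/higher precedence on left): tree is (- (* 7 4) 1)
Prefix: - * 7 4 1


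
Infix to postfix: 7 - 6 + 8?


Left to right (same or higher precedence on left)
Postfix: 7 6 - 8 +


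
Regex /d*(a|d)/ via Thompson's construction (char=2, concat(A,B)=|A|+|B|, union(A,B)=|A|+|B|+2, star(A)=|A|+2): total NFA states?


Syntax tree has 3 char leaf(s), 1 union(s), 1 star(s)
chars contribute 3×2 = 6; each union adds +2; each star adds +2
Total: 6 + 2 + 2 = 10 states


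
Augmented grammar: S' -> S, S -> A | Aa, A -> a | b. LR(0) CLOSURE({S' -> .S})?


Start: S' -> .S
For each item with dot before a nonterminal B, add B -> .γ for every B-production
Closure: [S' -> .S, S -> .A, S -> .Aa, A -> .a, A -> .b]


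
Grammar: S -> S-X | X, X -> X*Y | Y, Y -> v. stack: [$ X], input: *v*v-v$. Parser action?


shift '*' to continue X -> X*Y
Action: shift


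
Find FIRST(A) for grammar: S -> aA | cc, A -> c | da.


Per alternative of A: FIRST(c) = {c}; FIRST(da) = {d}
FIRST(A) = {c, d}


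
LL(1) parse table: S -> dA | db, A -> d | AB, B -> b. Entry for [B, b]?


For [B, b]: 'b' ∈ FIRST(b)
Entry: B -> b


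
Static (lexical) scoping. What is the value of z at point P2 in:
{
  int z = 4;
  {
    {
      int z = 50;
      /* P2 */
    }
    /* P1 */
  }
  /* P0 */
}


z declared in the same block as P2
z = 50


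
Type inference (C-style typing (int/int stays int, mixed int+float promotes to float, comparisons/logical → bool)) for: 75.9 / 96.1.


Operand types: float / float
Rule: mixed int/float promotes to float; int/int stays int
Result type: float


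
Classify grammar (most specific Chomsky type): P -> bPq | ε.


Single nonterminal LHS, but b^n q^n is not regular
Classification: Type 2 (Context-Free)
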